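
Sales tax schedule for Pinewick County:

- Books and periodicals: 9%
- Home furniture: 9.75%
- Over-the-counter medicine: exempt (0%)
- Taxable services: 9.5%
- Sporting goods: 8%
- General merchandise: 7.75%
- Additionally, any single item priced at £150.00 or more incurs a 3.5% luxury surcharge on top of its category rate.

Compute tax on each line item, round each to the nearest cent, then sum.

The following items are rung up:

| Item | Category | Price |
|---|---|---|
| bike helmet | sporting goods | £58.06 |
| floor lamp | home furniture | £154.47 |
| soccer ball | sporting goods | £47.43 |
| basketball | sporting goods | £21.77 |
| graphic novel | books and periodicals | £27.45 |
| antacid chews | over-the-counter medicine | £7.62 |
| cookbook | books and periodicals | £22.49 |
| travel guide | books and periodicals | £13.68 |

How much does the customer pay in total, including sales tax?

£389.33

Bike helmet £58.06: sporting goods → 8% → £4.64
Floor lamp £154.47: home furniture → 9.75% + 3.5% surcharge = 13.25% → £20.47
Soccer ball £47.43: sporting goods → 8% → £3.79
Basketball £21.77: sporting goods → 8% → £1.74
Graphic novel £27.45: books and periodicals → 9% → £2.47
Antacid chews £7.62: over-the-counter medicine → 0% → £0.00
Cookbook £22.49: books and periodicals → 9% → £2.02
Travel guide £13.68: books and periodicals → 9% → £1.23
Subtotal = £352.97; tax = £36.36; total due = £389.33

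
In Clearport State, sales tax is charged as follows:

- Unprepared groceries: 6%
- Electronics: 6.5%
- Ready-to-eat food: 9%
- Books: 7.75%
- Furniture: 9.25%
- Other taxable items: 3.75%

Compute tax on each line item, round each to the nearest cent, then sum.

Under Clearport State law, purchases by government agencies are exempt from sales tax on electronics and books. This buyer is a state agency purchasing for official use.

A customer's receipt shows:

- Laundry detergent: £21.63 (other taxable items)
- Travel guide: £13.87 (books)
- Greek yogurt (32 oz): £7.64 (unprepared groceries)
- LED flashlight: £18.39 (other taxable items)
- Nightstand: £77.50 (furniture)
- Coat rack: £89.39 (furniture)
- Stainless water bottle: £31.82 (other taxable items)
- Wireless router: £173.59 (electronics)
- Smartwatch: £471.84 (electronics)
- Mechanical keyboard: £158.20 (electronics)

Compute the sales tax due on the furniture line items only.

£15.44

Nightstand £77.50: furniture → 9.25% → £7.17
Coat rack £89.39: furniture → 9.25% → £8.27
Tax on furniture = £7.17 + £8.27 = £15.44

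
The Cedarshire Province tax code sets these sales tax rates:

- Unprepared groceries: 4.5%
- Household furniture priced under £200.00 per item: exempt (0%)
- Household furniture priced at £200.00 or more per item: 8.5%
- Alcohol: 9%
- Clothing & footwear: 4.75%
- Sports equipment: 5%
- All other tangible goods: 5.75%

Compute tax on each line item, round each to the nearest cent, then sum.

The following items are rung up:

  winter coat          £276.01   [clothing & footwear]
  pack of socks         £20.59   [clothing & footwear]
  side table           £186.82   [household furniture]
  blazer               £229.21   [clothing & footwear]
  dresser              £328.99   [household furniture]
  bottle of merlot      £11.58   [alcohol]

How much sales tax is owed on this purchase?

£53.98

Winter coat £276.01: clothing & footwear → 4.75% → £13.11
Pack of socks £20.59: clothing & footwear → 4.75% → £0.98
Side table £186.82: household furniture, under £200.00 → 0% → £0.00
Blazer £229.21: clothing & footwear → 4.75% → £10.89
Dresser £328.99: household furniture, £200.00 or more → 8.5% → £27.96
Bottle of merlot £11.58: alcohol → 9% → £1.04
Total tax = £13.11 + £0.98 + £10.89 + £27.96 + £1.04 = £53.98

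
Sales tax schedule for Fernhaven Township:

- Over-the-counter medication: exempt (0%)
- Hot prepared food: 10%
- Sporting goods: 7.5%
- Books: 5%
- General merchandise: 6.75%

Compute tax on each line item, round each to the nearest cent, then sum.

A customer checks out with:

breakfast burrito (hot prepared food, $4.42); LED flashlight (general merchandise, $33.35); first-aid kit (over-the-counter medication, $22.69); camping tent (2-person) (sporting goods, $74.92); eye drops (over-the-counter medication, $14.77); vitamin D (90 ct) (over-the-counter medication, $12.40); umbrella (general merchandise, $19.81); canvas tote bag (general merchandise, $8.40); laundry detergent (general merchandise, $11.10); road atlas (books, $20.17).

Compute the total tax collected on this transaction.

$11.98

Breakfast burrito $4.42: hot prepared food → 10% → $0.44
LED flashlight $33.35: general merchandise → 6.75% → $2.25
First-aid kit $22.69: over-the-counter medication → 0% → $0.00
Camping tent (2-person) $74.92: sporting goods → 7.5% → $5.62
Eye drops $14.77: over-the-counter medication → 0% → $0.00
Vitamin D (90 ct) $12.40: over-the-counter medication → 0% → $0.00
Umbrella $19.81: general merchandise → 6.75% → $1.34
Canvas tote bag $8.40: general merchandise → 6.75% → $0.57
Laundry detergent $11.10: general merchandise → 6.75% → $0.75
Road atlas $20.17: books → 5% → $1.01
Total tax = $0.44 + $2.25 + $5.62 + $1.34 + $0.57 + $0.75 + $1.01 = $11.98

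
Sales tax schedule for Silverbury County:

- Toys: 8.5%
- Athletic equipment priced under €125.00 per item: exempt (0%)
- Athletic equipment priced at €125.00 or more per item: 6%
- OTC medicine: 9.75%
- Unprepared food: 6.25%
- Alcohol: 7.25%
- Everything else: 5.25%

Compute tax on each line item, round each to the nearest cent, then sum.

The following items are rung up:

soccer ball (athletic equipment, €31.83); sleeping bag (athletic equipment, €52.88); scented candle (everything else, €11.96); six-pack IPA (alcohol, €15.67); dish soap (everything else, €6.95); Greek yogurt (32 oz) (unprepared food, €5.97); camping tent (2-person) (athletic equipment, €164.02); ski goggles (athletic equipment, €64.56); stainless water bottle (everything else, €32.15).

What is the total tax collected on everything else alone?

€2.68

Scented candle €11.96: everything else → 5.25% → €0.63
Dish soap €6.95: everything else → 5.25% → €0.36
Stainless water bottle €32.15: everything else → 5.25% → €1.69
Tax on everything else = €0.63 + €0.36 + €1.69 = €2.68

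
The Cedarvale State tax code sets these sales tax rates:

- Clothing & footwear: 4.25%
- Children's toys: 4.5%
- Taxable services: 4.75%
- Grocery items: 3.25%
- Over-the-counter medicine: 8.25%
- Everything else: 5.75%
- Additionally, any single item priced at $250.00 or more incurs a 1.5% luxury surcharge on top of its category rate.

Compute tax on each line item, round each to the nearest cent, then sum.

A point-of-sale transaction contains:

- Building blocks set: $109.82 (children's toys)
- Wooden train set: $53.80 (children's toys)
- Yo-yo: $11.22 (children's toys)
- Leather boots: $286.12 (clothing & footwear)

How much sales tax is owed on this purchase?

$24.31

Building blocks set $109.82: children's toys → 4.5% → $4.94
Wooden train set $53.80: children's toys → 4.5% → $2.42
Yo-yo $11.22: children's toys → 4.5% → $0.50
Leather boots $286.12: clothing & footwear → 4.25% + 1.5% surcharge = 5.75% → $16.45
Total tax = $4.94 + $2.42 + $0.50 + $16.45 = $24.31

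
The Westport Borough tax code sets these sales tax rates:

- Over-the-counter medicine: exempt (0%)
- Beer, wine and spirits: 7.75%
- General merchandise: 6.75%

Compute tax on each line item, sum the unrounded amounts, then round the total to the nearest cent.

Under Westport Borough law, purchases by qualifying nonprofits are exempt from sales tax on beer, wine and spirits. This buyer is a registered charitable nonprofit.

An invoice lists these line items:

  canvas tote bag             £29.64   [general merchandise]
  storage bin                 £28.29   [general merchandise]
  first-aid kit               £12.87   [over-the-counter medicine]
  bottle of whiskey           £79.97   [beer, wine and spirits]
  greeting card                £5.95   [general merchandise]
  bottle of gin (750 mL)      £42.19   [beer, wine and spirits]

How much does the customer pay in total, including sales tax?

Canvas tote bag £29.64: general merchandise → 6.75% → £2.0007
Storage bin £28.29: general merchandise → 6.75% → £1.909575
First-aid kit £12.87: over-the-counter medicine → 0% → £0.00
Bottle of whiskey £79.97: beer, wine and spirits, buyer-exempt → 0% → £0.00
Greeting card £5.95: general merchandise → 6.75% → £0.401625
Bottle of gin (750 mL) £42.19: beer, wine and spirits, buyer-exempt → 0% → £0.00
Subtotal = £198.91; unrounded tax = £4.3119 → £4.31; total due = £203.22

£203.22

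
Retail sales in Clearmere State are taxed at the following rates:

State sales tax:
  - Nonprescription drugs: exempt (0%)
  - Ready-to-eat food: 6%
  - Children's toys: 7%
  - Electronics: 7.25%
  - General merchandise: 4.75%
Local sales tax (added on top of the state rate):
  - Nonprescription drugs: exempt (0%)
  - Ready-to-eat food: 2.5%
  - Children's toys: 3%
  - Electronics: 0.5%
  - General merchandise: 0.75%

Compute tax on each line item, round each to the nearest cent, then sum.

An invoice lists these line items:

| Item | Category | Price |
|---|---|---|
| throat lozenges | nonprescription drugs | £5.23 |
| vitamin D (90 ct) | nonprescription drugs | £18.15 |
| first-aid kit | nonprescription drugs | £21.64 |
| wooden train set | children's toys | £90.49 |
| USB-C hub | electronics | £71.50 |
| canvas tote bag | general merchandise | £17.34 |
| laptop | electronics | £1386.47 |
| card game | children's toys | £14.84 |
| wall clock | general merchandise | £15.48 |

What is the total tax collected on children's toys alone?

£10.53

Wooden train set £90.49: children's toys → 7% + 3% local = 10% → £9.05
Card game £14.84: children's toys → 7% + 3% local = 10% → £1.48
Tax on children's toys = £9.05 + £1.48 = £10.53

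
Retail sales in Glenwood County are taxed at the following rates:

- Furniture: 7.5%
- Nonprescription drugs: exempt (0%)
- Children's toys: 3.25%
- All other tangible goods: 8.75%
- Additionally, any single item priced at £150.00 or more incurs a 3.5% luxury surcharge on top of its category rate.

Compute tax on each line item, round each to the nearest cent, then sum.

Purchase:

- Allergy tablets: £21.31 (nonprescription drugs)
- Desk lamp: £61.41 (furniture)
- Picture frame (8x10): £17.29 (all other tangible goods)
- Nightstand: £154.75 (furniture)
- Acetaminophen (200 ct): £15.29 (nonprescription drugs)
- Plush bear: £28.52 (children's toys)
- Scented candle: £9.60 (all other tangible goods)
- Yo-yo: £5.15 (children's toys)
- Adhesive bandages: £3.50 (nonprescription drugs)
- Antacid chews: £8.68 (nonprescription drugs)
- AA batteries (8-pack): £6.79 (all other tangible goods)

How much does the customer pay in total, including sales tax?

Allergy tablets £21.31: nonprescription drugs → 0% → £0.00
Desk lamp £61.41: furniture → 7.5% → £4.61
Picture frame (8x10) £17.29: all other tangible goods → 8.75% → £1.51
Nightstand £154.75: furniture → 7.5% + 3.5% surcharge = 11% → £17.02
Acetaminophen (200 ct) £15.29: nonprescription drugs → 0% → £0.00
Plush bear £28.52: children's toys → 3.25% → £0.93
Scented candle £9.60: all other tangible goods → 8.75% → £0.84
Yo-yo £5.15: children's toys → 3.25% → £0.17
Adhesive bandages £3.50: nonprescription drugs → 0% → £0.00
Antacid chews £8.68: nonprescription drugs → 0% → £0.00
AA batteries (8-pack) £6.79: all other tangible goods → 8.75% → £0.59
Subtotal = £332.29; tax = £25.67; total due = £357.96

£357.96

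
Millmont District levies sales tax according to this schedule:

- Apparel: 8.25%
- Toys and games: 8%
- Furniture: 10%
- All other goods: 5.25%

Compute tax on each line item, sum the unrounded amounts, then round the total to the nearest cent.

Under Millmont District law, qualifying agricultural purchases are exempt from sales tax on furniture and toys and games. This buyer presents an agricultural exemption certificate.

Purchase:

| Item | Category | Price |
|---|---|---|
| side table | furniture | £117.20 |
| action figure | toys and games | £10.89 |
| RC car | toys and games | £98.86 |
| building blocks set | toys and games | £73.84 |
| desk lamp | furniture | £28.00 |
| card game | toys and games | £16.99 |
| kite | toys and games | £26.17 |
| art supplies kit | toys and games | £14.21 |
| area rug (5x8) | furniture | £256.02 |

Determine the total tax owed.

£0.00

Side table £117.20: furniture, buyer-exempt → 0% → £0.00
Action figure £10.89: toys and games, buyer-exempt → 0% → £0.00
RC car £98.86: toys and games, buyer-exempt → 0% → £0.00
Building blocks set £73.84: toys and games, buyer-exempt → 0% → £0.00
Desk lamp £28.00: furniture, buyer-exempt → 0% → £0.00
Card game £16.99: toys and games, buyer-exempt → 0% → £0.00
Kite £26.17: toys and games, buyer-exempt → 0% → £0.00
Art supplies kit £14.21: toys and games, buyer-exempt → 0% → £0.00
Area rug (5x8) £256.02: furniture, buyer-exempt → 0% → £0.00
Unrounded tax sum = £0.00 → £0.00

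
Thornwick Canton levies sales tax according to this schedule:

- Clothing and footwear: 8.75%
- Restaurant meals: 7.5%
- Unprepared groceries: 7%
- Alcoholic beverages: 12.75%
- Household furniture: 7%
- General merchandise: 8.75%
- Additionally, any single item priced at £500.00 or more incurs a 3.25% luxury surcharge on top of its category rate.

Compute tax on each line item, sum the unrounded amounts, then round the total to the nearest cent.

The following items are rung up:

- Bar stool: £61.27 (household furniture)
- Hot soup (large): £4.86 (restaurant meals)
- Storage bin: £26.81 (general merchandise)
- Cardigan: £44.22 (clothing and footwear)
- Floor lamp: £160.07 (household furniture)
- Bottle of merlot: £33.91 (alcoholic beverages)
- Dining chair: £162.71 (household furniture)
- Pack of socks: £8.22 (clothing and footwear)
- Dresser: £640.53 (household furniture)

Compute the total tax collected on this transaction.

Bar stool £61.27: household furniture → 7% → £4.2889
Hot soup (large) £4.86: restaurant meals → 7.5% → £0.3645
Storage bin £26.81: general merchandise → 8.75% → £2.345875
Cardigan £44.22: clothing and footwear → 8.75% → £3.86925
Floor lamp £160.07: household furniture → 7% → £11.2049
Bottle of merlot £33.91: alcoholic beverages → 12.75% → £4.323525
Dining chair £162.71: household furniture → 7% → £11.3897
Pack of socks £8.22: clothing and footwear → 8.75% → £0.71925
Dresser £640.53: household furniture → 7% + 3.25% surcharge = 10.25% → £65.654325
Unrounded tax sum = £104.160225 → £104.16

£104.16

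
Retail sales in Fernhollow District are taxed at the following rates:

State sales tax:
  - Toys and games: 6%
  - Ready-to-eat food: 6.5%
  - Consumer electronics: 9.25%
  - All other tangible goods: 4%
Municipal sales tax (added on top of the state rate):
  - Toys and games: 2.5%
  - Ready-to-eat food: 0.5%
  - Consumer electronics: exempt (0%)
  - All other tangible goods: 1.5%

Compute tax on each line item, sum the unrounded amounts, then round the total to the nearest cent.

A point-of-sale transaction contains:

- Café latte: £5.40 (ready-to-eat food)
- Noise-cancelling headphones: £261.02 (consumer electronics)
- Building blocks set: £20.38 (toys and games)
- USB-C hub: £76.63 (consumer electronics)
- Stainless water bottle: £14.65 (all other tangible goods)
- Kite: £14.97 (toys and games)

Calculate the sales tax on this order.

£35.42

Café latte £5.40: ready-to-eat food → 6.5% + 0.5% municipal = 7% → £0.378
Noise-cancelling headphones £261.02: consumer electronics → 9.25% + 0% municipal = 9.25% → £24.14435
Building blocks set £20.38: toys and games → 6% + 2.5% municipal = 8.5% → £1.7323
USB-C hub £76.63: consumer electronics → 9.25% + 0% municipal = 9.25% → £7.088275
Stainless water bottle £14.65: all other tangible goods → 4% + 1.5% municipal = 5.5% → £0.80575
Kite £14.97: toys and games → 6% + 2.5% municipal = 8.5% → £1.27245
Unrounded tax sum = £35.421125 → £35.42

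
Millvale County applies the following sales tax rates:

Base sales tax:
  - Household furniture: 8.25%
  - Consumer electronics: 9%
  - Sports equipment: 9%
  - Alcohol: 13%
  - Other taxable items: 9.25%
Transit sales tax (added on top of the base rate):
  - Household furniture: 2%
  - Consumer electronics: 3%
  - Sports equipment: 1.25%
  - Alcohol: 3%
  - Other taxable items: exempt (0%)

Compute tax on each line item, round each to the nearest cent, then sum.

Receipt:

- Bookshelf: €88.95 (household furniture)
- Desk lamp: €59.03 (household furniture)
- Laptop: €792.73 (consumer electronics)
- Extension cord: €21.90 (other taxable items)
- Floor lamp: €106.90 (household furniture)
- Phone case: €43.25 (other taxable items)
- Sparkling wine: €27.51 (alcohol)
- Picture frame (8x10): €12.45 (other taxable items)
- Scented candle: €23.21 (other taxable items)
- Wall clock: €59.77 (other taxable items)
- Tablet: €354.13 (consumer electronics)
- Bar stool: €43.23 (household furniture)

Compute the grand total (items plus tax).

Bookshelf €88.95: household furniture → 8.25% + 2% transit = 10.25% → €9.12
Desk lamp €59.03: household furniture → 8.25% + 2% transit = 10.25% → €6.05
Laptop €792.73: consumer electronics → 9% + 3% transit = 12% → €95.13
Extension cord €21.90: other taxable items → 9.25% + 0% transit = 9.25% → €2.03
Floor lamp €106.90: household furniture → 8.25% + 2% transit = 10.25% → €10.96
Phone case €43.25: other taxable items → 9.25% + 0% transit = 9.25% → €4.00
Sparkling wine €27.51: alcohol → 13% + 3% transit = 16% → €4.40
Picture frame (8x10) €12.45: other taxable items → 9.25% + 0% transit = 9.25% → €1.15
Scented candle €23.21: other taxable items → 9.25% + 0% transit = 9.25% → €2.15
Wall clock €59.77: other taxable items → 9.25% + 0% transit = 9.25% → €5.53
Tablet €354.13: consumer electronics → 9% + 3% transit = 12% → €42.50
Bar stool €43.23: household furniture → 8.25% + 2% transit = 10.25% → €4.43
Subtotal = €1633.06; tax = €187.45; total due = €1820.51

€1820.51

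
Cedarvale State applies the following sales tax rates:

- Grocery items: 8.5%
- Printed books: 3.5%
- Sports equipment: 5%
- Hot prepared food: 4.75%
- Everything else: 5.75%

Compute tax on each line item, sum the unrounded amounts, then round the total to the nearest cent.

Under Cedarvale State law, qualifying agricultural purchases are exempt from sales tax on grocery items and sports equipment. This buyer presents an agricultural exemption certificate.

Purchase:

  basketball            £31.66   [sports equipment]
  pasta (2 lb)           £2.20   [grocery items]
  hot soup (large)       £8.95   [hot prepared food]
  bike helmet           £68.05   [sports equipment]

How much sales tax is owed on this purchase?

£0.43

Basketball £31.66: sports equipment, buyer-exempt → 0% → £0.00
Pasta (2 lb) £2.20: grocery items, buyer-exempt → 0% → £0.00
Hot soup (large) £8.95: hot prepared food → 4.75% → £0.425125
Bike helmet £68.05: sports equipment, buyer-exempt → 0% → £0.00
Unrounded tax sum = £0.425125 → £0.43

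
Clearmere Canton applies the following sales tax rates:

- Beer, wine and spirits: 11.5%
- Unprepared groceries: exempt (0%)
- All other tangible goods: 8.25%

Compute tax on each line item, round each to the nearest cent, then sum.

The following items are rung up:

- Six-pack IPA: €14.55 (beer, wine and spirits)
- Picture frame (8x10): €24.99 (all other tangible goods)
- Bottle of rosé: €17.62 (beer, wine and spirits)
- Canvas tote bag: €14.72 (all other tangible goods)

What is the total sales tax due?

€6.97

Six-pack IPA €14.55: beer, wine and spirits → 11.5% → €1.67
Picture frame (8x10) €24.99: all other tangible goods → 8.25% → €2.06
Bottle of rosé €17.62: beer, wine and spirits → 11.5% → €2.03
Canvas tote bag €14.72: all other tangible goods → 8.25% → €1.21
Total tax = €1.67 + €2.06 + €2.03 + €1.21 = €6.97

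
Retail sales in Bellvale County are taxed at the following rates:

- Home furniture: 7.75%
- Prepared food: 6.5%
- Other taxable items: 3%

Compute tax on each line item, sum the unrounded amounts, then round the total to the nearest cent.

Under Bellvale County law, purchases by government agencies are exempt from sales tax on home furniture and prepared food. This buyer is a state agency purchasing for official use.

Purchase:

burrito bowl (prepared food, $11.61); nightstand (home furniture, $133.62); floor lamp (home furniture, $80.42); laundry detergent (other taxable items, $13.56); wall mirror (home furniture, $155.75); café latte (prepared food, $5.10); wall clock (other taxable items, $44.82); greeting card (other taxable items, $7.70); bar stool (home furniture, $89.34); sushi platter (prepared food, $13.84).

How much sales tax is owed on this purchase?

$1.98

Burrito bowl $11.61: prepared food, buyer-exempt → 0% → $0.00
Nightstand $133.62: home furniture, buyer-exempt → 0% → $0.00
Floor lamp $80.42: home furniture, buyer-exempt → 0% → $0.00
Laundry detergent $13.56: other taxable items → 3% → $0.4068
Wall mirror $155.75: home furniture, buyer-exempt → 0% → $0.00
Café latte $5.10: prepared food, buyer-exempt → 0% → $0.00
Wall clock $44.82: other taxable items → 3% → $1.3446
Greeting card $7.70: other taxable items → 3% → $0.231
Bar stool $89.34: home furniture, buyer-exempt → 0% → $0.00
Sushi platter $13.84: prepared food, buyer-exempt → 0% → $0.00
Unrounded tax sum = $1.9824 → $1.98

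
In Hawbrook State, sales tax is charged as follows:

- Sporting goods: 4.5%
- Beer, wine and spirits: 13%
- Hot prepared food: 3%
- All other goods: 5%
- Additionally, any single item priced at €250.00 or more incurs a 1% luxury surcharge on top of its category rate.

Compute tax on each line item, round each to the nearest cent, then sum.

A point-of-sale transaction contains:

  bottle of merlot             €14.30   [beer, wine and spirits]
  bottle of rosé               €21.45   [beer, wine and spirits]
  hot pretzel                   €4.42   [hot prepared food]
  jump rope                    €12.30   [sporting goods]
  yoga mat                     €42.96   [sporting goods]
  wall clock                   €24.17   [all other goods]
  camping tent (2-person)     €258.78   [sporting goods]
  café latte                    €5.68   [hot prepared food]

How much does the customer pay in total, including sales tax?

Bottle of merlot €14.30: beer, wine and spirits → 13% → €1.86
Bottle of rosé €21.45: beer, wine and spirits → 13% → €2.79
Hot pretzel €4.42: hot prepared food → 3% → €0.13
Jump rope €12.30: sporting goods → 4.5% → €0.55
Yoga mat €42.96: sporting goods → 4.5% → €1.93
Wall clock €24.17: all other goods → 5% → €1.21
Camping tent (2-person) €258.78: sporting goods → 4.5% + 1% surcharge = 5.5% → €14.23
Café latte €5.68: hot prepared food → 3% → €0.17
Subtotal = €384.06; tax = €22.87; total due = €406.93

€406.93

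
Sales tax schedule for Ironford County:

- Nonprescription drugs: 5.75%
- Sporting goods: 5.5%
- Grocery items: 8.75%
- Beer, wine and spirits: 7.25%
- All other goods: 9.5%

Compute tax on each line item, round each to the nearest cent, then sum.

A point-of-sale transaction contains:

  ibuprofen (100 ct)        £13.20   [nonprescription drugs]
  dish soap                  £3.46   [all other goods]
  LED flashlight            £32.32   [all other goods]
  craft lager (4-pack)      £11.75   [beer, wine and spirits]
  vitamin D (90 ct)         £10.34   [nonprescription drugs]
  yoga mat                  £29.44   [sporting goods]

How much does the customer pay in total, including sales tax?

Ibuprofen (100 ct) £13.20: nonprescription drugs → 5.75% → £0.76
Dish soap £3.46: all other goods → 9.5% → £0.33
LED flashlight £32.32: all other goods → 9.5% → £3.07
Craft lager (4-pack) £11.75: beer, wine and spirits → 7.25% → £0.85
Vitamin D (90 ct) £10.34: nonprescription drugs → 5.75% → £0.59
Yoga mat £29.44: sporting goods → 5.5% → £1.62
Subtotal = £100.51; tax = £7.22; total due = £107.73

£107.73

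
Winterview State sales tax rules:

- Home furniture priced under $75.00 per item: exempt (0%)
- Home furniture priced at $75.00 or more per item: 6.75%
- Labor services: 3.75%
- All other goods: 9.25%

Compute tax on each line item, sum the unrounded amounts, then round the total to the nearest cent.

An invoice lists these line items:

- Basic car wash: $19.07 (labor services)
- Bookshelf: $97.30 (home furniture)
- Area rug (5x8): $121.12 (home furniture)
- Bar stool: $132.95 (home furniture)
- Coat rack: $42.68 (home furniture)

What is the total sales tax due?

$24.43

Basic car wash $19.07: labor services → 3.75% → $0.715125
Bookshelf $97.30: home furniture, $75.00 or more → 6.75% → $6.56775
Area rug (5x8) $121.12: home furniture, $75.00 or more → 6.75% → $8.1756
Bar stool $132.95: home furniture, $75.00 or more → 6.75% → $8.974125
Coat rack $42.68: home furniture, under $75.00 → 0% → $0.00
Unrounded tax sum = $24.4326 → $24.43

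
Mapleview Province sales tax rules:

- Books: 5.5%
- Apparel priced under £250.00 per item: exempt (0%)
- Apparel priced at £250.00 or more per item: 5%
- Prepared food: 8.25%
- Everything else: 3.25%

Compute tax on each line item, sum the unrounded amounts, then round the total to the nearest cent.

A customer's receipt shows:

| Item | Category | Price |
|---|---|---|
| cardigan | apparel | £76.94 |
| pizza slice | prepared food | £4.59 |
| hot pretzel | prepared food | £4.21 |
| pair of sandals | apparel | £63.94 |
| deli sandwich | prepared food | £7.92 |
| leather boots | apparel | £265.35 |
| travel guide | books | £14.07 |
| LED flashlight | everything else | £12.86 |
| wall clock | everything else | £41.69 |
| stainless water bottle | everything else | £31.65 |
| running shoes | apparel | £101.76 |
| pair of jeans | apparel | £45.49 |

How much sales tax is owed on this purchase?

Cardigan £76.94: apparel, under £250.00 → 0% → £0.00
Pizza slice £4.59: prepared food → 8.25% → £0.378675
Hot pretzel £4.21: prepared food → 8.25% → £0.347325
Pair of sandals £63.94: apparel, under £250.00 → 0% → £0.00
Deli sandwich £7.92: prepared food → 8.25% → £0.6534
Leather boots £265.35: apparel, £250.00 or more → 5% → £13.2675
Travel guide £14.07: books → 5.5% → £0.77385
LED flashlight £12.86: everything else → 3.25% → £0.41795
Wall clock £41.69: everything else → 3.25% → £1.354925
Stainless water bottle £31.65: everything else → 3.25% → £1.028625
Running shoes £101.76: apparel, under £250.00 → 0% → £0.00
Pair of jeans £45.49: apparel, under £250.00 → 0% → £0.00
Unrounded tax sum = £18.22225 → £18.22

£18.22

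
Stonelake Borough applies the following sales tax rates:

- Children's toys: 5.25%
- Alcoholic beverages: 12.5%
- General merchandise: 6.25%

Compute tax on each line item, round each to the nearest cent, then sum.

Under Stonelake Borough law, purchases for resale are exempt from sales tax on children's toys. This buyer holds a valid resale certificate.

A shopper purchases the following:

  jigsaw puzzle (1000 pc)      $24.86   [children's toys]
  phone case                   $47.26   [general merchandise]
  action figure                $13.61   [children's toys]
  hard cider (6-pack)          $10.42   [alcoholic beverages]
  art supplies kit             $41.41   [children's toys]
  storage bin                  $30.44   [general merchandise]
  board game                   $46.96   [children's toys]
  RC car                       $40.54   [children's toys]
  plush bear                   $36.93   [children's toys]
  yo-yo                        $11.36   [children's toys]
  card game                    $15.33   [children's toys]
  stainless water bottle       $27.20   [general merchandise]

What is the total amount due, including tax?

Jigsaw puzzle (1000 pc) $24.86: children's toys, buyer-exempt → 0% → $0.00
Phone case $47.26: general merchandise → 6.25% → $2.95
Action figure $13.61: children's toys, buyer-exempt → 0% → $0.00
Hard cider (6-pack) $10.42: alcoholic beverages → 12.5% → $1.30
Art supplies kit $41.41: children's toys, buyer-exempt → 0% → $0.00
Storage bin $30.44: general merchandise → 6.25% → $1.90
Board game $46.96: children's toys, buyer-exempt → 0% → $0.00
RC car $40.54: children's toys, buyer-exempt → 0% → $0.00
Plush bear $36.93: children's toys, buyer-exempt → 0% → $0.00
Yo-yo $11.36: children's toys, buyer-exempt → 0% → $0.00
Card game $15.33: children's toys, buyer-exempt → 0% → $0.00
Stainless water bottle $27.20: general merchandise → 6.25% → $1.70
Subtotal = $346.32; tax = $7.85; total due = $354.17

$354.17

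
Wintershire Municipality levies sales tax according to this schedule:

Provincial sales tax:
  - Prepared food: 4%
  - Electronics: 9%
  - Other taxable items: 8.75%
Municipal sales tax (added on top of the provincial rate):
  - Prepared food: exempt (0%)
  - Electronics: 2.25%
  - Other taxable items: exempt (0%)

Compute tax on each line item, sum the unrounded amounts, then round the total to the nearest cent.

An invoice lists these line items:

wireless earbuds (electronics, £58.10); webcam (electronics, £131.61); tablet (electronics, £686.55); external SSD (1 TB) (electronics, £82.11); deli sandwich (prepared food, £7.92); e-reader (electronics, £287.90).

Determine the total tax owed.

Wireless earbuds £58.10: electronics → 9% + 2.25% municipal = 11.25% → £6.53625
Webcam £131.61: electronics → 9% + 2.25% municipal = 11.25% → £14.806125
Tablet £686.55: electronics → 9% + 2.25% municipal = 11.25% → £77.236875
External SSD (1 TB) £82.11: electronics → 9% + 2.25% municipal = 11.25% → £9.237375
Deli sandwich £7.92: prepared food → 4% + 0% municipal = 4% → £0.3168
E-reader £287.90: electronics → 9% + 2.25% municipal = 11.25% → £32.38875
Unrounded tax sum = £140.522175 → £140.52

£140.52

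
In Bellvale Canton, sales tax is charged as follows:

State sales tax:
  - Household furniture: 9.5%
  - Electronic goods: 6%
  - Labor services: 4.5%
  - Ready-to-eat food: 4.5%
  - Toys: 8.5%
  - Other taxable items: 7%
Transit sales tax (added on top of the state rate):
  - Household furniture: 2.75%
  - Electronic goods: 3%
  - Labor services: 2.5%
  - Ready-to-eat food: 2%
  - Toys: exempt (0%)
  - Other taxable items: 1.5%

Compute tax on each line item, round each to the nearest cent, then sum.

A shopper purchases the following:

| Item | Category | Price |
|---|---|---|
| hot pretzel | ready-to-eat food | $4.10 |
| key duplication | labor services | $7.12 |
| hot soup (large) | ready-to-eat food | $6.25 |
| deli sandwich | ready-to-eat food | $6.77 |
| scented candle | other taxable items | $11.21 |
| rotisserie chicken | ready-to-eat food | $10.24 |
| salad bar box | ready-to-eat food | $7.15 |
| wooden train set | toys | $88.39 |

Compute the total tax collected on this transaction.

Hot pretzel $4.10: ready-to-eat food → 4.5% + 2% transit = 6.5% → $0.27
Key duplication $7.12: labor services → 4.5% + 2.5% transit = 7% → $0.50
Hot soup (large) $6.25: ready-to-eat food → 4.5% + 2% transit = 6.5% → $0.41
Deli sandwich $6.77: ready-to-eat food → 4.5% + 2% transit = 6.5% → $0.44
Scented candle $11.21: other taxable items → 7% + 1.5% transit = 8.5% → $0.95
Rotisserie chicken $10.24: ready-to-eat food → 4.5% + 2% transit = 6.5% → $0.67
Salad bar box $7.15: ready-to-eat food → 4.5% + 2% transit = 6.5% → $0.46
Wooden train set $88.39: toys → 8.5% + 0% transit = 8.5% → $7.51
Total tax = $0.27 + $0.50 + $0.41 + $0.44 + $0.95 + $0.67 + $0.46 + $7.51 = $11.21

$11.21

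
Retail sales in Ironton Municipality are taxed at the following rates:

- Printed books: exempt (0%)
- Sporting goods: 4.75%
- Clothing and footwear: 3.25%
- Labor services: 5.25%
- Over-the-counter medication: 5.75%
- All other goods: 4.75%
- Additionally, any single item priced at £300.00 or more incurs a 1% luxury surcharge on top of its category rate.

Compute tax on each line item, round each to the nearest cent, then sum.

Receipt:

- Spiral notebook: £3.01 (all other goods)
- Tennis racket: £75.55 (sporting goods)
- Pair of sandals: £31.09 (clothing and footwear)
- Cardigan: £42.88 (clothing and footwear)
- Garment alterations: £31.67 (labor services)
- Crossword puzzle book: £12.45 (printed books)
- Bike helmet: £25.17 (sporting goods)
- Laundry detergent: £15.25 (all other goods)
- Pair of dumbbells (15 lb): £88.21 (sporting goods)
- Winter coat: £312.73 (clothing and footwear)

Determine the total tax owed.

Spiral notebook £3.01: all other goods → 4.75% → £0.14
Tennis racket £75.55: sporting goods → 4.75% → £3.59
Pair of sandals £31.09: clothing and footwear → 3.25% → £1.01
Cardigan £42.88: clothing and footwear → 3.25% → £1.39
Garment alterations £31.67: labor services → 5.25% → £1.66
Crossword puzzle book £12.45: printed books → 0% → £0.00
Bike helmet £25.17: sporting goods → 4.75% → £1.20
Laundry detergent £15.25: all other goods → 4.75% → £0.72
Pair of dumbbells (15 lb) £88.21: sporting goods → 4.75% → £4.19
Winter coat £312.73: clothing and footwear → 3.25% + 1% surcharge = 4.25% → £13.29
Total tax = £0.14 + £3.59 + £1.01 + £1.39 + £1.66 + £1.20 + £0.72 + £4.19 + £13.29 = £27.19

£27.19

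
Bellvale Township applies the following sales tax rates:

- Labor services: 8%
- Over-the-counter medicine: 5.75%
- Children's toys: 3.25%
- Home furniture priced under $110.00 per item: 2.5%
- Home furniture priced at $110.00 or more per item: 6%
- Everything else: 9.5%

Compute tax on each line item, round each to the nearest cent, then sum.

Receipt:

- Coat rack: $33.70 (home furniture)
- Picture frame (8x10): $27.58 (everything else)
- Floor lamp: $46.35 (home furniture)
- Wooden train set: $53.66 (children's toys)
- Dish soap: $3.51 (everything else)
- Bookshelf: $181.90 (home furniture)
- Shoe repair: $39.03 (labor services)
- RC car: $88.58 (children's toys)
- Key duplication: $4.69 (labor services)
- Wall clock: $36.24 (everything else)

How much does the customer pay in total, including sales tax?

Coat rack $33.70: home furniture, under $110.00 → 2.5% → $0.84
Picture frame (8x10) $27.58: everything else → 9.5% → $2.62
Floor lamp $46.35: home furniture, under $110.00 → 2.5% → $1.16
Wooden train set $53.66: children's toys → 3.25% → $1.74
Dish soap $3.51: everything else → 9.5% → $0.33
Bookshelf $181.90: home furniture, $110.00 or more → 6% → $10.91
Shoe repair $39.03: labor services → 8% → $3.12
RC car $88.58: children's toys → 3.25% → $2.88
Key duplication $4.69: labor services → 8% → $0.38
Wall clock $36.24: everything else → 9.5% → $3.44
Subtotal = $515.24; tax = $27.42; total due = $542.66

$542.66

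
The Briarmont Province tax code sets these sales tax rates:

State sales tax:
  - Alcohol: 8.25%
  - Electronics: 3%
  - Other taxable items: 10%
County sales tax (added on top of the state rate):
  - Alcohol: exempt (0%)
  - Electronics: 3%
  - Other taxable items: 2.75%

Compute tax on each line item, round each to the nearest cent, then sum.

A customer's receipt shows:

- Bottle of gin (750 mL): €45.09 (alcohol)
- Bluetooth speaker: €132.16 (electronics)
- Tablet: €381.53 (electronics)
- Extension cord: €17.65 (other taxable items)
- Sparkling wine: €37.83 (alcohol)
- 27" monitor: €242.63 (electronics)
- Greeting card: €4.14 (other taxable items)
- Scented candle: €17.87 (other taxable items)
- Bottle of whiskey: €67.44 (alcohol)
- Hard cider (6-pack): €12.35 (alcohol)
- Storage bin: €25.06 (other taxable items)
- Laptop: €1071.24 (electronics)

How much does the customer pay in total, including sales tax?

€2186.32

Bottle of gin (750 mL) €45.09: alcohol → 8.25% + 0% county = 8.25% → €3.72
Bluetooth speaker €132.16: electronics → 3% + 3% county = 6% → €7.93
Tablet €381.53: electronics → 3% + 3% county = 6% → €22.89
Extension cord €17.65: other taxable items → 10% + 2.75% county = 12.75% → €2.25
Sparkling wine €37.83: alcohol → 8.25% + 0% county = 8.25% → €3.12
27" monitor €242.63: electronics → 3% + 3% county = 6% → €14.56
Greeting card €4.14: other taxable items → 10% + 2.75% county = 12.75% → €0.53
Scented candle €17.87: other taxable items → 10% + 2.75% county = 12.75% → €2.28
Bottle of whiskey €67.44: alcohol → 8.25% + 0% county = 8.25% → €5.56
Hard cider (6-pack) €12.35: alcohol → 8.25% + 0% county = 8.25% → €1.02
Storage bin €25.06: other taxable items → 10% + 2.75% county = 12.75% → €3.20
Laptop €1071.24: electronics → 3% + 3% county = 6% → €64.27
Subtotal = €2054.99; tax = €131.33; total due = €2186.32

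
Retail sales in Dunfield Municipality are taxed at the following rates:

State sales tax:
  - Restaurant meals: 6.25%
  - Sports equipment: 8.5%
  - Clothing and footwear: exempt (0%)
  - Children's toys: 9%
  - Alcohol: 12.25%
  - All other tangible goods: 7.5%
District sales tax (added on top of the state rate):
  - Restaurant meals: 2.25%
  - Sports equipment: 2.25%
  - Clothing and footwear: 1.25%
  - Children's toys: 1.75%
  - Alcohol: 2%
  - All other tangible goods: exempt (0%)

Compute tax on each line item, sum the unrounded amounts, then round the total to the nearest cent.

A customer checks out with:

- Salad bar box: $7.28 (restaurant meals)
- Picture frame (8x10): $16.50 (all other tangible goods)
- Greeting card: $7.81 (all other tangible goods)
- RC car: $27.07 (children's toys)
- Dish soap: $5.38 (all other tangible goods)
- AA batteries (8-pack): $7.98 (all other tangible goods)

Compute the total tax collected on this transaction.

$6.35

Salad bar box $7.28: restaurant meals → 6.25% + 2.25% district = 8.5% → $0.6188
Picture frame (8x10) $16.50: all other tangible goods → 7.5% + 0% district = 7.5% → $1.2375
Greeting card $7.81: all other tangible goods → 7.5% + 0% district = 7.5% → $0.58575
RC car $27.07: children's toys → 9% + 1.75% district = 10.75% → $2.910025
Dish soap $5.38: all other tangible goods → 7.5% + 0% district = 7.5% → $0.4035
AA batteries (8-pack) $7.98: all other tangible goods → 7.5% + 0% district = 7.5% → $0.5985
Unrounded tax sum = $6.354075 → $6.35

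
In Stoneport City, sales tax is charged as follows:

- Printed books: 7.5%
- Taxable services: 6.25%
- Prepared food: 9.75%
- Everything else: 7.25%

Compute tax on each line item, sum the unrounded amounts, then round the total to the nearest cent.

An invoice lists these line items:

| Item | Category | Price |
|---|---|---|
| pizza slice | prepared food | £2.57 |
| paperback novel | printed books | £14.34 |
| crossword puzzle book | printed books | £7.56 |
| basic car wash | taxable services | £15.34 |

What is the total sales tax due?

£2.85

Pizza slice £2.57: prepared food → 9.75% → £0.250575
Paperback novel £14.34: printed books → 7.5% → £1.0755
Crossword puzzle book £7.56: printed books → 7.5% → £0.567
Basic car wash £15.34: taxable services → 6.25% → £0.95875
Unrounded tax sum = £2.851825 → £2.85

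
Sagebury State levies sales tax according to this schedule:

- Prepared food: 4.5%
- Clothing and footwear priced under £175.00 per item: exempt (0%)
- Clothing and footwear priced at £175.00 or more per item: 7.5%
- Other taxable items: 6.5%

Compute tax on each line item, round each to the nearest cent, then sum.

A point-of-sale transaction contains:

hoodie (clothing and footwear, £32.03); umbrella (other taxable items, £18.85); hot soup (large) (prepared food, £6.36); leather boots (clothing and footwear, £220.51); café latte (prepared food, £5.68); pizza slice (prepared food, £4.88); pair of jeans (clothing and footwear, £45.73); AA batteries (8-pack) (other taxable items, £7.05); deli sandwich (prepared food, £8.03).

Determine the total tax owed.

Hoodie £32.03: clothing and footwear, under £175.00 → 0% → £0.00
Umbrella £18.85: other taxable items → 6.5% → £1.23
Hot soup (large) £6.36: prepared food → 4.5% → £0.29
Leather boots £220.51: clothing and footwear, £175.00 or more → 7.5% → £16.54
Café latte £5.68: prepared food → 4.5% → £0.26
Pizza slice £4.88: prepared food → 4.5% → £0.22
Pair of jeans £45.73: clothing and footwear, under £175.00 → 0% → £0.00
AA batteries (8-pack) £7.05: other taxable items → 6.5% → £0.46
Deli sandwich £8.03: prepared food → 4.5% → £0.36
Total tax = £1.23 + £0.29 + £16.54 + £0.26 + £0.22 + £0.46 + £0.36 = £19.36

£19.36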